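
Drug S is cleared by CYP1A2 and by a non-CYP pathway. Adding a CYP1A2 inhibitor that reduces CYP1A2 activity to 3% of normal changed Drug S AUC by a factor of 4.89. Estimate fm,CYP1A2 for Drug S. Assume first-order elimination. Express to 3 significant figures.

0.820

Call the CYP1A2 fraction fm. After the interaction, CL_new/CL_old = fm × 0.03 + (1 − fm).
AUC ratio = 1 / (new CL fraction), so new CL fraction = 1 / 4.89 = 0.2045.
fm × 0.03 + 1 − fm = 0.2045  ⇒  fm × (0.03 − 1) = −0.7955  ⇒  fm = 0.820.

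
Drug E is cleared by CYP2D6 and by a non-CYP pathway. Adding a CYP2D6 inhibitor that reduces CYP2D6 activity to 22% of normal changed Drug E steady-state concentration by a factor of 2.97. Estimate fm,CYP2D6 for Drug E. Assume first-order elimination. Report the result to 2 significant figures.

0.85

CL'/CL = 1 / 2.97 = 0.3367
0.22·fm + (1 − fm) = 0.3367
fm = (0.3367 − 1) / (0.22 − 1) = 0.85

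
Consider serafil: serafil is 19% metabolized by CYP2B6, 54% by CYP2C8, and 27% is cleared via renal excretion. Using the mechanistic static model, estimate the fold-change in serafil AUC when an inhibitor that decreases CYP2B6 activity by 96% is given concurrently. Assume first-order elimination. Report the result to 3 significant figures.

1.22

The CYP2B6 pathway (19% of clearance) falls to 0.04× activity: 0.19 × 0.04 = 0.0076.
CYP2C8 (54%) and the residual 27% are unaffected.
New clearance relative to baseline: 0.0076 + 0.54 + 0.27 = 0.8176.
AUC is inversely proportional to clearance, so the fold-change is 1 / 0.8176 = 1.22.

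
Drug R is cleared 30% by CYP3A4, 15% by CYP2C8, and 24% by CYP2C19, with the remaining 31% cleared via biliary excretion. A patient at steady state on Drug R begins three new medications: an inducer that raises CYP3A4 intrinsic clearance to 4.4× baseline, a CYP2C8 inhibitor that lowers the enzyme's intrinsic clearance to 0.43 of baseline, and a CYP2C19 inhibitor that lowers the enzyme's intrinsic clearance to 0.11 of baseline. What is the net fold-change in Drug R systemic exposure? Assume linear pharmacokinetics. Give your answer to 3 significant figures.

0.581

The CYP3A4 pathway (30% of clearance) rises to 4.4× activity: 0.3 × 4.4 = 1.32.
The CYP2C8 pathway (15% of clearance) falls to 0.43× activity: 0.15 × 0.43 = 0.0645.
The CYP2C19 pathway (24% of clearance) falls to 0.11× activity: 0.24 × 0.11 = 0.0264.
Non-CYP routes (31%) are unchanged.
Relative clearance = 1.32 + 0.0645 + 0.0264 + 0.31 = 1.7209.
Because systemic exposure varies inversely with clearance, the combined effect is 1 / 1.7209 = 0.581.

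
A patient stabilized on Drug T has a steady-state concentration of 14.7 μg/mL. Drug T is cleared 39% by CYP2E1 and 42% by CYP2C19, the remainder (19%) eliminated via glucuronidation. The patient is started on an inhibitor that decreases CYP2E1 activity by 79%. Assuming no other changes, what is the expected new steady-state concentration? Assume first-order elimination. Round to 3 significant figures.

The CYP2E1 pathway (39% of clearance) is reduced to 0.21× activity: 0.39 × 0.21 = 0.0819.
CYP2C19 (42%) and the residual 19% are unaffected.
Relative clearance = 0.0819 + 0.42 + 0.19 = 0.6919.
New steady-state concentration = baseline ÷ relative clearance = 14.7 / 0.6919 = 21.2 μg/mL.

21.2 μg/mL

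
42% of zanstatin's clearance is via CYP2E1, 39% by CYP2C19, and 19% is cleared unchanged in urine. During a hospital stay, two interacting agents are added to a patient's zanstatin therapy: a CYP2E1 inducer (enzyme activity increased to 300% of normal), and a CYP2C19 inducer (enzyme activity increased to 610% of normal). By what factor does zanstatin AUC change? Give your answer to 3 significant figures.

0.261

The CYP2E1 pathway (42% of clearance) increases to 3× activity: 0.42 × 3 = 1.26.
The CYP2C19 pathway (39% of clearance) increases to 6.1× activity: 0.39 × 6.1 = 2.379.
Non-CYP routes (19%) are unchanged.
Relative clearance = 1.26 + 2.379 + 0.19 = 3.829.
Net AUC ratio = 1 / 3.829 = 0.261.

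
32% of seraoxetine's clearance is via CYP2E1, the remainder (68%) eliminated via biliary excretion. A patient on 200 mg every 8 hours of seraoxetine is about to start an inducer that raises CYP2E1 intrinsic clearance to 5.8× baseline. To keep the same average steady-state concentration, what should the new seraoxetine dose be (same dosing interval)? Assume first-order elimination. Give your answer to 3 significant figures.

CYP2E1: 0.32 × 5.8 = 1.856
Other: 0.68 (unchanged)
New clearance relative to baseline: 1.856 + 0.68 = 2.536.
To maintain the same steady-state level, dose must scale with clearance: new dose = 200 × 2.536 = 507 mg.

507 mg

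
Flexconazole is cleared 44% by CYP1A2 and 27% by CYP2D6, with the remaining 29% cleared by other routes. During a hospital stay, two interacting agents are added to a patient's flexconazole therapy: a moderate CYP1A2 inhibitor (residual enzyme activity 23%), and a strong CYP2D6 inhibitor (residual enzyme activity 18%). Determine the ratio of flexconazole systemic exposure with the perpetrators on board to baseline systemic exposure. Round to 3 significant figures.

The CYP1A2 pathway (44% of clearance) is reduced to 0.23× activity: 0.44 × 0.23 = 0.1012.
The CYP2D6 pathway (27% of clearance) falls to 0.18× activity: 0.27 × 0.18 = 0.0486.
The remaining 29% of clearance is unaffected.
CL_new/CL_old = 0.1012 + 0.0486 + 0.29 = 0.4398.
Net systemic exposure ratio = 1 / 0.4398 = 2.27.

2.27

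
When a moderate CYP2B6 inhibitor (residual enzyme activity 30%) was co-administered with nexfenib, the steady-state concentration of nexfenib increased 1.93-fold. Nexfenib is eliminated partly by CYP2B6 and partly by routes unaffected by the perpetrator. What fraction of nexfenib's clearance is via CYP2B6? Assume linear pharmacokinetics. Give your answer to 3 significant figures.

Let x = fm,CYP2B6. Because steady-state concentration ∝ 1/CL, relative clearance fell to 1/1.93 = 0.5181.
Only the CYP2B6 route changed, so 0.5181 = x·0.3 + (1 − x), giving x = 0.688.

0.688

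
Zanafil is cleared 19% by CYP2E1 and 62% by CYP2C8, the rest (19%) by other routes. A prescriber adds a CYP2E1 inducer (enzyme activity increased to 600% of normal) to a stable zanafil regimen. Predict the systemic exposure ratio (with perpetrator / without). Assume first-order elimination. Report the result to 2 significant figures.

0.51

CYP2E1: 0.19 × 6 = 1.14
CYP2C8: 0.62 (unchanged)
Other: 0.19 (unchanged)
Relative clearance = 1.14 + 0.62 + 0.19 = 1.95.
Systemic exposure is inversely proportional to clearance, so the fold-change is 1 / 1.95 = 0.51.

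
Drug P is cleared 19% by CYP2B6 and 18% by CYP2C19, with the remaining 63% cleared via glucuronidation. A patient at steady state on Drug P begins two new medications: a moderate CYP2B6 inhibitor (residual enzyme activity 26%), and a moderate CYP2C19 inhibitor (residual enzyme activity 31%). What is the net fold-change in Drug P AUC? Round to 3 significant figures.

1.36

The CYP2B6 pathway (19% of clearance) falls to 0.26× activity: 0.19 × 0.26 = 0.0494.
The CYP2C19 pathway (18% of clearance) is reduced to 0.31× activity: 0.18 × 0.31 = 0.0558.
The remaining 63% of clearance is unaffected.
New clearance relative to baseline: 0.0494 + 0.0558 + 0.63 = 0.7352.
Net AUC ratio = 1 / 0.7352 = 1.36.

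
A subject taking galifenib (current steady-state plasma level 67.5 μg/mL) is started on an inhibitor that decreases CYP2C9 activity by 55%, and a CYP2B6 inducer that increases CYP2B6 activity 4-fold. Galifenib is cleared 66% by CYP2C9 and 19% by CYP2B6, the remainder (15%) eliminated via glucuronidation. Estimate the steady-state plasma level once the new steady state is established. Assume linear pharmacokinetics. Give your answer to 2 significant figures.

56 μg/mL

CYP2C9: 0.66 × 0.45 = 0.297
CYP2B6: 0.19 × 4 = 0.76
Other: 0.15 (unchanged)
CL_new/CL_old = 0.297 + 0.76 + 0.15 = 1.207.
Dividing the baseline by the relative clearance: 67.5 / 1.207 = 56 μg/mL.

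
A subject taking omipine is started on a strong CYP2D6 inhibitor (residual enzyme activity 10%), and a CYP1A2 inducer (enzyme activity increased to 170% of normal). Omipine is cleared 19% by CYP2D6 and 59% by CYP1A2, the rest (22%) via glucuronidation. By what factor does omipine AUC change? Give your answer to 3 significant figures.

The CYP2D6 pathway (19% of clearance) falls to 0.1× activity: 0.19 × 0.1 = 0.019.
The CYP1A2 pathway (59% of clearance) increases to 1.7× activity: 0.59 × 1.7 = 1.003.
Non-CYP routes (22%) are unchanged.
Relative clearance = 0.019 + 1.003 + 0.22 = 1.242.
AUC ∝ 1/CL: fold-change = 1 / 1.242 = 0.805.

0.805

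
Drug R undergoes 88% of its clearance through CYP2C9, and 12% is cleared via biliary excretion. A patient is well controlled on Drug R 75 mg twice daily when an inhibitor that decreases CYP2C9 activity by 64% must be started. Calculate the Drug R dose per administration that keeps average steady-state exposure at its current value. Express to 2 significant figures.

33 mg

The CYP2C9 pathway (88% of clearance) drops to 0.36× activity: 0.88 × 0.36 = 0.3168.
The remaining 12% of clearance is unaffected.
Relative clearance = 0.3168 + 0.12 = 0.4368.
Exposure is unchanged when dose changes in proportion to clearance. New dose = 75 mg × 0.4368 = 33 mg.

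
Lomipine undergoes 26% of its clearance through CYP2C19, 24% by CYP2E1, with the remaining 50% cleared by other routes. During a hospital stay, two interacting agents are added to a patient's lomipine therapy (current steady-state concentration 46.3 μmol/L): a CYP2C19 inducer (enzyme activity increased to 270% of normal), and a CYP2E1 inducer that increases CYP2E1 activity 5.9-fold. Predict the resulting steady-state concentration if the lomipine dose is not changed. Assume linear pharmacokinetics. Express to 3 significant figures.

The CYP2C19 pathway (26% of clearance) is boosted to 2.7× activity: 0.26 × 2.7 = 0.702.
The CYP2E1 pathway (24% of clearance) rises to 5.9× activity: 0.24 × 5.9 = 1.416.
Non-CYP routes (50%) are unchanged.
CL_new/CL_old = 0.702 + 1.416 + 0.5 = 2.618.
Dividing the baseline by the relative clearance: 46.3 / 2.618 = 17.7 μmol/L.

17.7 μmol/L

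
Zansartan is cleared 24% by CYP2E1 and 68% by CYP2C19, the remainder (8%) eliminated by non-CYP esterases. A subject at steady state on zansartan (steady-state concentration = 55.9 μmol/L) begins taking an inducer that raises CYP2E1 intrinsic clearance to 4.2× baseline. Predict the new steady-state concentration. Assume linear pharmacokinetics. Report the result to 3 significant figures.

The CYP2E1 pathway (24% of clearance) rises to 4.2× activity: 0.24 × 4.2 = 1.008.
CYP2C19 (68%) and the residual 8% are unaffected.
CL_new/CL_old = 1.008 + 0.68 + 0.08 = 1.768.
New steady-state concentration = baseline ÷ relative clearance = 55.9 / 1.768 = 31.6 μmol/L.

31.6 μmol/L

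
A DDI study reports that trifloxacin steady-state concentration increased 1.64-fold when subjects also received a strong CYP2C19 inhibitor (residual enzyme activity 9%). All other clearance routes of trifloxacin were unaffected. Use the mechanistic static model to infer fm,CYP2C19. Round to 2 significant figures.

0.43

Let fm be the CYP2C19 fraction. New clearance relative to baseline = fm × 0.09 + (1 − fm).
Steady-state concentration ratio = 1 / (new CL fraction), so new CL fraction = 1 / 1.64 = 0.6098.
fm × 0.09 + 1 − fm = 0.6098  ⇒  fm × (0.09 − 1) = −0.3902  ⇒  fm = 0.43.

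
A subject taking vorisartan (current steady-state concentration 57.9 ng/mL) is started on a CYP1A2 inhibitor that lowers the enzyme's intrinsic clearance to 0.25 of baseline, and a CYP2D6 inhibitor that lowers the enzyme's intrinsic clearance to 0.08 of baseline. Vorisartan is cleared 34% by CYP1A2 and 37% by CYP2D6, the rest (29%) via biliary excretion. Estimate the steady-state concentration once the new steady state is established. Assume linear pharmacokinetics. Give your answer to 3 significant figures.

CYP1A2: 0.34 × 0.25 = 0.085
CYP2D6: 0.37 × 0.08 = 0.0296
Other: 0.29 (unchanged)
New clearance relative to baseline: 0.085 + 0.0296 + 0.29 = 0.4046.
Steady-state concentration ∝ 1/CL: new value = 57.9 / 0.4046 = 143 ng/mL.

143 ng/mL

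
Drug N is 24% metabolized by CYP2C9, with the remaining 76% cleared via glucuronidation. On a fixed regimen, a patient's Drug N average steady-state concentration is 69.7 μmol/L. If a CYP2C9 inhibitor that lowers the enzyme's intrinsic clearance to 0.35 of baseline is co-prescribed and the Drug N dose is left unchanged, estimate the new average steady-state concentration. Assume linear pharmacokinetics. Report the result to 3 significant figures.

The CYP2C9 pathway (24% of clearance) is reduced to 0.35× activity: 0.24 × 0.35 = 0.084.
Non-CYP routes (76%) are unchanged.
CL_new/CL_old = 0.084 + 0.76 = 0.844.
Average steady-state concentration ∝ 1/CL, so new value = 69.7 / 0.844 = 82.6 μmol/L.

82.6 μmol/L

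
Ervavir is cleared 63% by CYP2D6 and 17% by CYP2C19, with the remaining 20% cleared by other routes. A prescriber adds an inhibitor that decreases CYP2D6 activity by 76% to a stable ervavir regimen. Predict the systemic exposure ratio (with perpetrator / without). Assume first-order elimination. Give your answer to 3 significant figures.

1.92

The CYP2D6 pathway (63% of clearance) falls to 0.24× activity: 0.63 × 0.24 = 0.1512.
CYP2C19 (17%) and the residual 20% are unaffected.
Relative clearance = 0.1512 + 0.17 + 0.2 = 0.5212.
Systemic exposure ratio = CL_old/CL_new = 1 / 0.5212 = 1.92.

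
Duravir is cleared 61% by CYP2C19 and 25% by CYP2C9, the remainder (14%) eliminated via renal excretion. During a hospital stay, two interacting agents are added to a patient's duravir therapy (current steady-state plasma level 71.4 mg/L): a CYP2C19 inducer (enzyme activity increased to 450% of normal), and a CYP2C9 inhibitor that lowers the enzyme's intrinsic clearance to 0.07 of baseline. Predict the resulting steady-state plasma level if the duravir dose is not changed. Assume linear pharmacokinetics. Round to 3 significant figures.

The CYP2C19 pathway (61% of clearance) is boosted to 4.5× activity: 0.61 × 4.5 = 2.745.
The CYP2C9 pathway (25% of clearance) falls to 0.07× activity: 0.25 × 0.07 = 0.0175.
Non-CYP routes (14%) are unchanged.
CL_new/CL_old = 2.745 + 0.0175 + 0.14 = 2.9025.
New steady-state plasma level = 71.4 / 2.9025 = 24.6 mg/L (concentration scales inversely with clearance).

24.6 mg/L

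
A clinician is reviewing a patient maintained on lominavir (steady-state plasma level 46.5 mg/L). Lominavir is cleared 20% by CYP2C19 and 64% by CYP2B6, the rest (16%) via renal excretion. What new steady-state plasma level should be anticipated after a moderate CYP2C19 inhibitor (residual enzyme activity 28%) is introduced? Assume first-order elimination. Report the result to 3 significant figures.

54.3 mg/L

The CYP2C19 pathway (20% of clearance) drops to 0.28× activity: 0.2 × 0.28 = 0.056.
CYP2B6 (64%) and the residual 16% are unaffected.
Relative clearance = 0.056 + 0.64 + 0.16 = 0.856.
With dosing unchanged, steady-state plasma level scales as 1/CL: 46.5 / 0.856 = 54.3 mg/L.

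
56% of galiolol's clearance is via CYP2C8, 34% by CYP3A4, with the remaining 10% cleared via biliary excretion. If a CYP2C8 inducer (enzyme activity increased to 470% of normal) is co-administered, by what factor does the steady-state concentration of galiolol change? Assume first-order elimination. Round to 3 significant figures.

The CYP2C8 pathway (56% of clearance) increases to 4.7× activity: 0.56 × 4.7 = 2.632.
CYP3A4 (34%) and the residual 10% are unaffected.
Relative clearance = 2.632 + 0.34 + 0.1 = 3.072.
Steady-state concentration is inversely proportional to clearance, so the fold-change is 1 / 3.072 = 0.326.

0.326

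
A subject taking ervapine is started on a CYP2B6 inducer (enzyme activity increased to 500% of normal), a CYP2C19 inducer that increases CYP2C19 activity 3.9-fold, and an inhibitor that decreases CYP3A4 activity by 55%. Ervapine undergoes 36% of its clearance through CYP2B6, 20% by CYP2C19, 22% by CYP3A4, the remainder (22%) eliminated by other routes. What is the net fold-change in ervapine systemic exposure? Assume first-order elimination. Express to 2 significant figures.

0.34

The CYP2B6 pathway (36% of clearance) increases to 5× activity: 0.36 × 5 = 1.8.
The CYP2C19 pathway (20% of clearance) is boosted to 3.9× activity: 0.2 × 3.9 = 0.78.
The CYP3A4 pathway (22% of clearance) falls to 0.45× activity: 0.22 × 0.45 = 0.099.
Non-CYP routes (22%) are unchanged.
Relative clearance = 1.8 + 0.78 + 0.099 + 0.22 = 2.899.
Net systemic exposure ratio = 1 / 2.899 = 0.34.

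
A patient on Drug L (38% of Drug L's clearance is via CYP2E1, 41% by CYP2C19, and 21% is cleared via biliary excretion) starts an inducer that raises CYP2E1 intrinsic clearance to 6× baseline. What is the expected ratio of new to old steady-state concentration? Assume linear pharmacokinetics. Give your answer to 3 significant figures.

0.345

CYP2E1: 0.38 × 6 = 2.28
CYP2C19: 0.41 (unchanged)
Other: 0.21 (unchanged)
CL_new/CL_old = 2.28 + 0.41 + 0.21 = 2.9.
Steady-state concentration is inversely proportional to clearance, so the fold-change is 1 / 2.9 = 0.345.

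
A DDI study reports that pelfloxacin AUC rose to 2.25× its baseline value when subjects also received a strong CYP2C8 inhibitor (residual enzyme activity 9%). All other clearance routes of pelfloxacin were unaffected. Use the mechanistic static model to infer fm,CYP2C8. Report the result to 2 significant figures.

0.61

Let x = fm,CYP2C8. Because AUC ∝ 1/CL, relative clearance fell to 1/2.25 = 0.4444.
Only the CYP2C8 route changed, so 0.4444 = x·0.09 + (1 − x), giving x = 0.61.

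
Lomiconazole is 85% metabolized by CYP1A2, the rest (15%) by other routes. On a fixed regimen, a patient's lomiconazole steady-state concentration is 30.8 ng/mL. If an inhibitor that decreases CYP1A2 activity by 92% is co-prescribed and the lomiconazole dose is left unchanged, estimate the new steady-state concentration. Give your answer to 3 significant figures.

CYP1A2: 0.85 × 0.08 = 0.068
Other: 0.15 (unchanged)
CL_new/CL_old = 0.068 + 0.15 = 0.218.
Steady-state concentration ∝ 1/CL, so new value = 30.8 / 0.218 = 141 ng/mL.

141 ng/mL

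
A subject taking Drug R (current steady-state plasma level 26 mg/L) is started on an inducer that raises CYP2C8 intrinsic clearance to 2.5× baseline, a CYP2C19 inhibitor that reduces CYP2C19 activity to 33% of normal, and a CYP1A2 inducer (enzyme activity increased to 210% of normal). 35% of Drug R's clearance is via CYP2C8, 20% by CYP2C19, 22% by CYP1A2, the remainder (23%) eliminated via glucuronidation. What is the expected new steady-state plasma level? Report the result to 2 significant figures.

CYP2C8: 0.35 × 2.5 = 0.875
CYP2C19: 0.2 × 0.33 = 0.066
CYP1A2: 0.22 × 2.1 = 0.462
Other: 0.23 (unchanged)
New clearance relative to baseline: 0.875 + 0.066 + 0.462 + 0.23 = 1.633.
Steady-state plasma level ∝ 1/CL: new value = 26 / 1.633 = 16 mg/L.

16 mg/L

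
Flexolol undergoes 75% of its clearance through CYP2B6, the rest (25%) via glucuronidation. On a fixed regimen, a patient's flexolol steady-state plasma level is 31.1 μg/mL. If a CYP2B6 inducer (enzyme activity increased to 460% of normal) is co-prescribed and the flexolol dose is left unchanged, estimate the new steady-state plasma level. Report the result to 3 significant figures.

8.41 μg/mL

The CYP2B6 pathway (75% of clearance) increases to 4.6× activity: 0.75 × 4.6 = 3.45.
The remaining 25% of clearance is unaffected.
CL_new/CL_old = 3.45 + 0.25 = 3.7.
New steady-state plasma level = baseline ÷ relative clearance = 31.1 / 3.7 = 8.41 μg/mL.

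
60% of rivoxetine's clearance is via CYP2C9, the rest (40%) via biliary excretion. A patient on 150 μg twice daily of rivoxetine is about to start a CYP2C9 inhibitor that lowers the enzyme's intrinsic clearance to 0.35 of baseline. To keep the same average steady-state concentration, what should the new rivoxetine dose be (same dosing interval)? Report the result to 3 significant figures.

91.5 μg

CYP2C9: 0.6 × 0.35 = 0.21
Other: 0.4 (unchanged)
New clearance relative to baseline: 0.21 + 0.4 = 0.61.
To maintain the same steady-state level, dose must scale with clearance: new dose = 150 × 0.61 = 91.5 μg.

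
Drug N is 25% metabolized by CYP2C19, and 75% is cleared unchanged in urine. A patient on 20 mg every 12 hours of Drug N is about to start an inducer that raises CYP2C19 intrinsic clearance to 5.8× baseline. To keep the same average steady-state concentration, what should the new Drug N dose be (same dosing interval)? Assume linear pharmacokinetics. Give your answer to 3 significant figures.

44.0 mg

CYP2C19: 0.25 × 5.8 = 1.45
Other: 0.75 (unchanged)
Relative clearance = 1.45 + 0.75 = 2.2.
Exposure is unchanged when dose changes in proportion to clearance. New dose = 20 mg × 2.2 = 44.0 mg.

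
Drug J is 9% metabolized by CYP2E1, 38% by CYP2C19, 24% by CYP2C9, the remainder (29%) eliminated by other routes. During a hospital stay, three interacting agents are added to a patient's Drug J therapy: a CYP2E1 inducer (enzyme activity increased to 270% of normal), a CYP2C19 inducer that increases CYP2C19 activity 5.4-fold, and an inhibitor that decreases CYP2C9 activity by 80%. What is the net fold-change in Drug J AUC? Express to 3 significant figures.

CYP2E1: 0.09 × 2.7 = 0.243
CYP2C19: 0.38 × 5.4 = 2.052
CYP2C9: 0.24 × 0.2 = 0.048
Other: 0.29 (unchanged)
New clearance relative to baseline: 0.243 + 2.052 + 0.048 + 0.29 = 2.633.
AUC ∝ 1/CL: fold-change = 1 / 2.633 = 0.380.

0.380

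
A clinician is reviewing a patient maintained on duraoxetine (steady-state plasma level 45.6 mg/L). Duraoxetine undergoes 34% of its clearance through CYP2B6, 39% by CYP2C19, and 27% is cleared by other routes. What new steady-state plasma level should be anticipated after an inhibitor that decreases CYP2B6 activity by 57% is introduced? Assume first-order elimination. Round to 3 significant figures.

The CYP2B6 pathway (34% of clearance) drops to 0.43× activity: 0.34 × 0.43 = 0.1462.
CYP2C19 (39%) and the residual 27% are unaffected.
New clearance relative to baseline: 0.1462 + 0.39 + 0.27 = 0.8062.
Steady-state plasma level ∝ 1/CL, so new value = 45.6 / 0.8062 = 56.6 mg/L.

56.6 mg/L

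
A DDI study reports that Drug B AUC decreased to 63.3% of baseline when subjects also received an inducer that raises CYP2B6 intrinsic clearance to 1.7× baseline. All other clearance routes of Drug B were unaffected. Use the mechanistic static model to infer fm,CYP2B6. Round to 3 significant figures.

Let fm be the CYP2B6 fraction. New clearance relative to baseline = fm × 1.7 + (1 − fm).
AUC ratio = 1 / (new CL fraction), so new CL fraction = 1 / 0.633 = 1.58.
fm × 1.7 + 1 − fm = 1.58  ⇒  fm × (1.7 − 1) = 0.5798  ⇒  fm = 0.828.

0.828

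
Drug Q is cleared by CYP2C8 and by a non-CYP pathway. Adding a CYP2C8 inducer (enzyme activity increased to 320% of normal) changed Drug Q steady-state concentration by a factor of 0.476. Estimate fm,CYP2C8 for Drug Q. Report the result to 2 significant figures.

CL'/CL = 1 / 0.476 = 2.101
3.2·fm + (1 − fm) = 2.101
fm = (2.101 − 1) / (3.2 − 1) = 0.50

0.50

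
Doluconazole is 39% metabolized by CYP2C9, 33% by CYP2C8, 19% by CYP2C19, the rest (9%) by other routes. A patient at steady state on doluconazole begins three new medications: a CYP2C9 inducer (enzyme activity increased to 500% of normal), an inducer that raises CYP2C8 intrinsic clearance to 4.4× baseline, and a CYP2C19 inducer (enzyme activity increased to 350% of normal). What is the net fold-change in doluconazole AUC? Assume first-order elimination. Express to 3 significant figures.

CYP2C9: 0.39 × 5 = 1.95
CYP2C8: 0.33 × 4.4 = 1.452
CYP2C19: 0.19 × 3.5 = 0.665
Other: 0.09 (unchanged)
New clearance relative to baseline: 1.95 + 1.452 + 0.665 + 0.09 = 4.157.
Net AUC ratio = 1 / 4.157 = 0.241.

0.241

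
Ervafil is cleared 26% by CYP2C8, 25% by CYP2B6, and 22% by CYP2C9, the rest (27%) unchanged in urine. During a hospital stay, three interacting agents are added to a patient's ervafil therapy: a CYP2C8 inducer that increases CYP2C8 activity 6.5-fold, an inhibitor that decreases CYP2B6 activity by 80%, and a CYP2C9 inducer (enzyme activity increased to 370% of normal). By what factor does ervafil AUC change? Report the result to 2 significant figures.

The CYP2C8 pathway (26% of clearance) is boosted to 6.5× activity: 0.26 × 6.5 = 1.69.
The CYP2B6 pathway (25% of clearance) falls to 0.2× activity: 0.25 × 0.2 = 0.05.
The CYP2C9 pathway (22% of clearance) is boosted to 3.7× activity: 0.22 × 3.7 = 0.814.
The remaining 27% of clearance is unaffected.
CL_new/CL_old = 1.69 + 0.05 + 0.814 + 0.27 = 2.824.
AUC ∝ 1/CL: fold-change = 1 / 2.824 = 0.35.

0.35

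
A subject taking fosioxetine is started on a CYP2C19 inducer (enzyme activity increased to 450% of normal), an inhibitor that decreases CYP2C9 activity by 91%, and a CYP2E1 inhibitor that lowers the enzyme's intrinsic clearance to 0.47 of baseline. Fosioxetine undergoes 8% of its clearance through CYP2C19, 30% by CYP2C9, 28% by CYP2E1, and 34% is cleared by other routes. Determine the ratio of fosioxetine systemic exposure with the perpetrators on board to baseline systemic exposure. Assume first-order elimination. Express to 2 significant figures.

1.2

The CYP2C19 pathway (8% of clearance) rises to 4.5× activity: 0.08 × 4.5 = 0.36.
The CYP2C9 pathway (30% of clearance) drops to 0.09× activity: 0.3 × 0.09 = 0.027.
The CYP2E1 pathway (28% of clearance) falls to 0.47× activity: 0.28 × 0.47 = 0.1316.
The remaining 34% of clearance is unaffected.
CL_new/CL_old = 0.36 + 0.027 + 0.1316 + 0.34 = 0.8586.
Net systemic exposure ratio = 1 / 0.8586 = 1.2.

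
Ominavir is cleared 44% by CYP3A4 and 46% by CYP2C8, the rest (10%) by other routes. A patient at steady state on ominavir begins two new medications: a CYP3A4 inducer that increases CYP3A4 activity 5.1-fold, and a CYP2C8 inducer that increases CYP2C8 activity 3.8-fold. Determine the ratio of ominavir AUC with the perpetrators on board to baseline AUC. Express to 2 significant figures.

0.24

The CYP3A4 pathway (44% of clearance) rises to 5.1× activity: 0.44 × 5.1 = 2.244.
The CYP2C8 pathway (46% of clearance) is boosted to 3.8× activity: 0.46 × 3.8 = 1.748.
The remaining 10% of clearance is unaffected.
New clearance relative to baseline: 2.244 + 1.748 + 0.1 = 4.092.
Because AUC varies inversely with clearance, the combined effect is 1 / 4.092 = 0.24.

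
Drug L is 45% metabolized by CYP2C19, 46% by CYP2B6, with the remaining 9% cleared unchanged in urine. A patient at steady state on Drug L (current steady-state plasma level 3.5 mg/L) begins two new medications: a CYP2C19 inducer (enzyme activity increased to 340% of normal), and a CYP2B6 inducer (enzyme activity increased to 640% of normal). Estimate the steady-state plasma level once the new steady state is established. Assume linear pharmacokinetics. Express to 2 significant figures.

0.77 mg/L

The CYP2C19 pathway (45% of clearance) increases to 3.4× activity: 0.45 × 3.4 = 1.53.
The CYP2B6 pathway (46% of clearance) rises to 6.4× activity: 0.46 × 6.4 = 2.944.
The remaining 9% of clearance is unaffected.
Relative clearance = 1.53 + 2.944 + 0.09 = 4.564.
Steady-state plasma level ∝ 1/CL: new value = 3.5 / 4.564 = 0.77 mg/L.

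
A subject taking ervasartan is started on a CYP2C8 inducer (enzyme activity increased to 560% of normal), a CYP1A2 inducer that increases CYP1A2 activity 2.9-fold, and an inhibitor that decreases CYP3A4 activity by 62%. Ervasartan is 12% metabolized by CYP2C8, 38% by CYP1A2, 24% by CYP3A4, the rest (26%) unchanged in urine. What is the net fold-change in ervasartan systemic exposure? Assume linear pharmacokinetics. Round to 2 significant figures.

0.47

The CYP2C8 pathway (12% of clearance) rises to 5.6× activity: 0.12 × 5.6 = 0.672.
The CYP1A2 pathway (38% of clearance) increases to 2.9× activity: 0.38 × 2.9 = 1.102.
The CYP3A4 pathway (24% of clearance) drops to 0.38× activity: 0.24 × 0.38 = 0.0912.
The remaining 26% of clearance is unaffected.
Relative clearance = 0.672 + 1.102 + 0.0912 + 0.26 = 2.1252.
Because systemic exposure varies inversely with clearance, the combined effect is 1 / 2.1252 = 0.47.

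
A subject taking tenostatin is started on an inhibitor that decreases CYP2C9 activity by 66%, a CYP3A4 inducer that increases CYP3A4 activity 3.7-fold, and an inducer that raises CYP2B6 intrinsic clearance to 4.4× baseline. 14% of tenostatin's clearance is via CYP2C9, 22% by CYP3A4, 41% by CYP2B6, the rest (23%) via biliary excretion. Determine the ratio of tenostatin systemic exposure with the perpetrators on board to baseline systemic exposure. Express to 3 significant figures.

The CYP2C9 pathway (14% of clearance) is reduced to 0.34× activity: 0.14 × 0.34 = 0.0476.
The CYP3A4 pathway (22% of clearance) is boosted to 3.7× activity: 0.22 × 3.7 = 0.814.
The CYP2B6 pathway (41% of clearance) rises to 4.4× activity: 0.41 × 4.4 = 1.804.
The remaining 23% of clearance is unaffected.
CL_new/CL_old = 0.0476 + 0.814 + 1.804 + 0.23 = 2.8956.
Net systemic exposure ratio = 1 / 2.8956 = 0.345.

0.345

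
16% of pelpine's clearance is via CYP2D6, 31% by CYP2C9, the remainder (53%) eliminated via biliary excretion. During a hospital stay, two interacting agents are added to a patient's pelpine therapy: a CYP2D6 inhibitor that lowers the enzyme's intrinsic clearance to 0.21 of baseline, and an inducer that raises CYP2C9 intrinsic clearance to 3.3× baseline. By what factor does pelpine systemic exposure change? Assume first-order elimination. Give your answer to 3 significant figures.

The CYP2D6 pathway (16% of clearance) drops to 0.21× activity: 0.16 × 0.21 = 0.0336.
The CYP2C9 pathway (31% of clearance) is boosted to 3.3× activity: 0.31 × 3.3 = 1.023.
The remaining 53% of clearance is unaffected.
New clearance relative to baseline: 0.0336 + 1.023 + 0.53 = 1.5866.
Net systemic exposure ratio = 1 / 1.5866 = 0.630.

0.630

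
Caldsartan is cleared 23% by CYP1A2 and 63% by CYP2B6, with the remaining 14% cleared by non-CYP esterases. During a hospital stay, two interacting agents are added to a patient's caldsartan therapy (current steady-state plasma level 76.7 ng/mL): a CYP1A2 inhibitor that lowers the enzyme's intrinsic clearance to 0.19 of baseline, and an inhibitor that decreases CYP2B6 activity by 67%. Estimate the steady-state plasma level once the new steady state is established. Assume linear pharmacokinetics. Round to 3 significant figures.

CYP1A2: 0.23 × 0.19 = 0.0437
CYP2B6: 0.63 × 0.33 = 0.2079
Other: 0.14 (unchanged)
New clearance relative to baseline: 0.0437 + 0.2079 + 0.14 = 0.3916.
Dividing the baseline by the relative clearance: 76.7 / 0.3916 = 196 ng/mL.

196 ng/mL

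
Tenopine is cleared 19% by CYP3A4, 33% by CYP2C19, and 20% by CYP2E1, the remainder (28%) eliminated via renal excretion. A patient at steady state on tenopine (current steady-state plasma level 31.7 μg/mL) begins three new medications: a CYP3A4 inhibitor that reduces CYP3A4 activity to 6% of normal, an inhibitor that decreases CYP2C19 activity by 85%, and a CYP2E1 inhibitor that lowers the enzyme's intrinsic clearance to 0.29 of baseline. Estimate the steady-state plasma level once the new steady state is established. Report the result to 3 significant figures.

79.5 μg/mL

The CYP3A4 pathway (19% of clearance) drops to 0.06× activity: 0.19 × 0.06 = 0.0114.
The CYP2C19 pathway (33% of clearance) drops to 0.15× activity: 0.33 × 0.15 = 0.0495.
The CYP2E1 pathway (20% of clearance) is reduced to 0.29× activity: 0.2 × 0.29 = 0.058.
The remaining 28% of clearance is unaffected.
CL_new/CL_old = 0.0114 + 0.0495 + 0.058 + 0.28 = 0.3989.
Dividing the baseline by the relative clearance: 31.7 / 0.3989 = 79.5 μg/mL.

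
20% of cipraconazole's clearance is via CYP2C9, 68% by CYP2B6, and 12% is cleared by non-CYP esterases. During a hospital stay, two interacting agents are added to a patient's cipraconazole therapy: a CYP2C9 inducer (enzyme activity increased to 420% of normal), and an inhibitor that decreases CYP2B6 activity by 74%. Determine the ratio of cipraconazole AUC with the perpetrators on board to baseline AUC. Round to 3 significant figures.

0.880

The CYP2C9 pathway (20% of clearance) increases to 4.2× activity: 0.2 × 4.2 = 0.84.
The CYP2B6 pathway (68% of clearance) is reduced to 0.26× activity: 0.68 × 0.26 = 0.1768.
The remaining 12% of clearance is unaffected.
Relative clearance = 0.84 + 0.1768 + 0.12 = 1.1368.
Net AUC ratio = 1 / 1.1368 = 0.880.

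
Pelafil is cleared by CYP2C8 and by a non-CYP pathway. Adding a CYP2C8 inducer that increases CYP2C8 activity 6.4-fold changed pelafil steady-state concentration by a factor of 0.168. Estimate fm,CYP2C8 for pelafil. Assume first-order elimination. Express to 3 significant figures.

0.917

CL'/CL = 1 / 0.168 = 5.952
6.4·fm + (1 − fm) = 5.952
fm = (5.952 − 1) / (6.4 − 1) = 0.917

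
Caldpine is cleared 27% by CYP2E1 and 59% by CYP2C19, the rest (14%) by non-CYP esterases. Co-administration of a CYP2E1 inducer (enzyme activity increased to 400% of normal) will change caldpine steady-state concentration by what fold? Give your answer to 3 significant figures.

The CYP2E1 pathway (27% of clearance) rises to 4× activity: 0.27 × 4 = 1.08.
CYP2C19 (59%) and the residual 14% are unaffected.
Relative clearance = 1.08 + 0.59 + 0.14 = 1.81.
Steady-state concentration ratio = CL_old/CL_new = 1 / 1.81 = 0.552.

0.552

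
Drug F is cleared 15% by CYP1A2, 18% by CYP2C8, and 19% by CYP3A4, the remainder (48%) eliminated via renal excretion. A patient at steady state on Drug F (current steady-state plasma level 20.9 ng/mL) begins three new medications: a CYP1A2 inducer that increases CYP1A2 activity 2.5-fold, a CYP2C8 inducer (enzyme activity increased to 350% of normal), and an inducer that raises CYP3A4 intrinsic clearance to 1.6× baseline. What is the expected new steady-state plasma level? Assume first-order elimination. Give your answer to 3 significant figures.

The CYP1A2 pathway (15% of clearance) rises to 2.5× activity: 0.15 × 2.5 = 0.375.
The CYP2C8 pathway (18% of clearance) increases to 3.5× activity: 0.18 × 3.5 = 0.63.
The CYP3A4 pathway (19% of clearance) increases to 1.6× activity: 0.19 × 1.6 = 0.304.
The remaining 48% of clearance is unaffected.
New clearance relative to baseline: 0.375 + 0.63 + 0.304 + 0.48 = 1.789.
Dividing the baseline by the relative clearance: 20.9 / 1.789 = 11.7 ng/mL.

11.7 ng/mL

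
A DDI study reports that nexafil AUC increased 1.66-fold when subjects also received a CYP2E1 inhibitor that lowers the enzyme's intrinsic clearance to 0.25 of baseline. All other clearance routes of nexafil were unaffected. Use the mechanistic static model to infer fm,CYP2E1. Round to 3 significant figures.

0.530

Write x for the fraction cleared via CYP2E1. The observed AUC change means clearance fell to 1/1.66 = 0.6024 of baseline.
Only the CYP2E1 route changed, so 0.6024 = x·0.25 + (1 − x), giving x = 0.530.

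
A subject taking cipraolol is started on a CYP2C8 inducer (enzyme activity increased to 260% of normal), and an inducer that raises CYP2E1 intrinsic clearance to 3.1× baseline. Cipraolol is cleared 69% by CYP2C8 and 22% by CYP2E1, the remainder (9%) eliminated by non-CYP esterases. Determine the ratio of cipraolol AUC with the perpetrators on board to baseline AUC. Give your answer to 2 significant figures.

The CYP2C8 pathway (69% of clearance) is boosted to 2.6× activity: 0.69 × 2.6 = 1.794.
The CYP2E1 pathway (22% of clearance) is boosted to 3.1× activity: 0.22 × 3.1 = 0.682.
The remaining 9% of clearance is unaffected.
CL_new/CL_old = 1.794 + 0.682 + 0.09 = 2.566.
Net AUC ratio = 1 / 2.566 = 0.39.

0.39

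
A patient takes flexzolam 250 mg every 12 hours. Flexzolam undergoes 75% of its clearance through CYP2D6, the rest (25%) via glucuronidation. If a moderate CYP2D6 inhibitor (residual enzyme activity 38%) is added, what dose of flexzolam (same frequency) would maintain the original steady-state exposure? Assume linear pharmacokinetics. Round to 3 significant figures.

CYP2D6: 0.75 × 0.38 = 0.285
Other: 0.25 (unchanged)
CL_new/CL_old = 0.285 + 0.25 = 0.535.
Exposure is unchanged when dose changes in proportion to clearance. New dose = 250 mg × 0.535 = 134 mg.

134 mg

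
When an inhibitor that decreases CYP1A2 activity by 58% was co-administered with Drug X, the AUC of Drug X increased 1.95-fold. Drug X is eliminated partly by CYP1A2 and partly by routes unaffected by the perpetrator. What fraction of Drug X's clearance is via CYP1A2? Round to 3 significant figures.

Let x = fm,CYP1A2. Because AUC ∝ 1/CL, relative clearance fell to 1/1.95 = 0.5128.
Setting x·0.42 + (1 − x) = 0.5128 and solving: x = (0.5128 − 1)/(0.42 − 1) = 0.840.

0.840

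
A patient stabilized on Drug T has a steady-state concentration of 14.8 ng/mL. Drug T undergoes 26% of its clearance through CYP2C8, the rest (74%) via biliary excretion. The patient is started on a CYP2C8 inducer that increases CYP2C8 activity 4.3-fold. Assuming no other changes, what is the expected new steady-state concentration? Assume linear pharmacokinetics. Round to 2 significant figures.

8.0 ng/mL

CYP2C8: 0.26 × 4.3 = 1.118
Other: 0.74 (unchanged)
New clearance relative to baseline: 1.118 + 0.74 = 1.858.
Steady-state concentration ∝ 1/CL, so new value = 14.8 / 1.858 = 8.0 ng/mL.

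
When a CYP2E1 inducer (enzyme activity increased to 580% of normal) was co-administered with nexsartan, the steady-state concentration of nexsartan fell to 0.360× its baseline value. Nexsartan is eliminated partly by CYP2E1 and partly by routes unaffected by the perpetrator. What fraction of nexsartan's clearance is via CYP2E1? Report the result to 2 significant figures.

Let fm be the CYP2E1 fraction. New clearance relative to baseline = fm × 5.8 + (1 − fm).
Steady-state concentration ratio = 1 / (new CL fraction), so new CL fraction = 1 / 0.360 = 2.778.
fm × 5.8 + 1 − fm = 2.778  ⇒  fm × (5.8 − 1) = 1.778  ⇒  fm = 0.37.

0.37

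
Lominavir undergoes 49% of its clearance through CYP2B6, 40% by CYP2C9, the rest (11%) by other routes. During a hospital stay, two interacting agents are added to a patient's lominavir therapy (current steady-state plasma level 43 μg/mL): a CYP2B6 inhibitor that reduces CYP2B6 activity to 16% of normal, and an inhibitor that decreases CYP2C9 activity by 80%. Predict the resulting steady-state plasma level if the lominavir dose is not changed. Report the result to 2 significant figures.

The CYP2B6 pathway (49% of clearance) falls to 0.16× activity: 0.49 × 0.16 = 0.0784.
The CYP2C9 pathway (40% of clearance) drops to 0.2× activity: 0.4 × 0.2 = 0.08.
The remaining 11% of clearance is unaffected.
CL_new/CL_old = 0.0784 + 0.08 + 0.11 = 0.2684.
Steady-state plasma level ∝ 1/CL: new value = 43 / 0.2684 = 1.6 × 10² μg/mL.

1.6 × 10² μg/mL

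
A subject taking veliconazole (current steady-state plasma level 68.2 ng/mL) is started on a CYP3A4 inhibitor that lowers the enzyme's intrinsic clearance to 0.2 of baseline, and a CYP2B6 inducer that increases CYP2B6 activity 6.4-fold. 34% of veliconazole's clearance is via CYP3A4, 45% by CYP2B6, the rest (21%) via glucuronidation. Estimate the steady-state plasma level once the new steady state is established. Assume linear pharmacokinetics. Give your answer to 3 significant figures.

21.6 ng/mL

The CYP3A4 pathway (34% of clearance) falls to 0.2× activity: 0.34 × 0.2 = 0.068.
The CYP2B6 pathway (45% of clearance) is boosted to 6.4× activity: 0.45 × 6.4 = 2.88.
The remaining 21% of clearance is unaffected.
New clearance relative to baseline: 0.068 + 2.88 + 0.21 = 3.158.
New steady-state plasma level = 68.2 / 3.158 = 21.6 ng/mL (concentration scales inversely with clearance).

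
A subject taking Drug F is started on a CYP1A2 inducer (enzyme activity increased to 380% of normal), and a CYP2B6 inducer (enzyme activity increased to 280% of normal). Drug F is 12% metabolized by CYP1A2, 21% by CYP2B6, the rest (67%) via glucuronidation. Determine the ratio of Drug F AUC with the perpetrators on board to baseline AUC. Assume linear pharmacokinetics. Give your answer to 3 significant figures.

CYP1A2: 0.12 × 3.8 = 0.456
CYP2B6: 0.21 × 2.8 = 0.588
Other: 0.67 (unchanged)
Relative clearance = 0.456 + 0.588 + 0.67 = 1.714.
Because AUC varies inversely with clearance, the combined effect is 1 / 1.714 = 0.583.

0.583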